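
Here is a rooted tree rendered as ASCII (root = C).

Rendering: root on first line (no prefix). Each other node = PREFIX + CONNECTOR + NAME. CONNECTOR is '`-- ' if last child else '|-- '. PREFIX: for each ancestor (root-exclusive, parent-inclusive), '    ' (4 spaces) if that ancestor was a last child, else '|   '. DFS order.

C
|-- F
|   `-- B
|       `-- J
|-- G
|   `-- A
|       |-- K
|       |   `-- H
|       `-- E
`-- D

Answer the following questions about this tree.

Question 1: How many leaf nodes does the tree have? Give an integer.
Answer: 4

Derivation:
Leaves (nodes with no children): D, E, H, J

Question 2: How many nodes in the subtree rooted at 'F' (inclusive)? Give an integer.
Answer: 3

Derivation:
Subtree rooted at F contains: B, F, J
Count = 3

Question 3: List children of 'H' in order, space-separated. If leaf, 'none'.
Node H's children (from adjacency): (leaf)

Answer: none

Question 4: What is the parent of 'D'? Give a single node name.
Answer: C

Derivation:
Scan adjacency: D appears as child of C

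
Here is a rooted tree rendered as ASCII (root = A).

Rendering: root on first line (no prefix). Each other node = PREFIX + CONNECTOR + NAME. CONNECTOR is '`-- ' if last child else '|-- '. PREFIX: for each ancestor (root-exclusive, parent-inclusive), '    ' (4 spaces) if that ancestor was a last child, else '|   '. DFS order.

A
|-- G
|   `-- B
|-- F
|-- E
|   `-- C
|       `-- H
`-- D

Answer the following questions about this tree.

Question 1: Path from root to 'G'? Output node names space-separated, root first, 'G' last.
Walk down from root: A -> G

Answer: A G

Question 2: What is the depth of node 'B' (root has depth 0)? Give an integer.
Answer: 2

Derivation:
Path from root to B: A -> G -> B
Depth = number of edges = 2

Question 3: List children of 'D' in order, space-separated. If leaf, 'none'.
Answer: none

Derivation:
Node D's children (from adjacency): (leaf)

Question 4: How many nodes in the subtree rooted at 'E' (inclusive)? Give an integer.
Subtree rooted at E contains: C, E, H
Count = 3

Answer: 3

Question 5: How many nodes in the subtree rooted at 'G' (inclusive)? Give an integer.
Subtree rooted at G contains: B, G
Count = 2

Answer: 2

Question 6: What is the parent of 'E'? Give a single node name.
Answer: A

Derivation:
Scan adjacency: E appears as child of A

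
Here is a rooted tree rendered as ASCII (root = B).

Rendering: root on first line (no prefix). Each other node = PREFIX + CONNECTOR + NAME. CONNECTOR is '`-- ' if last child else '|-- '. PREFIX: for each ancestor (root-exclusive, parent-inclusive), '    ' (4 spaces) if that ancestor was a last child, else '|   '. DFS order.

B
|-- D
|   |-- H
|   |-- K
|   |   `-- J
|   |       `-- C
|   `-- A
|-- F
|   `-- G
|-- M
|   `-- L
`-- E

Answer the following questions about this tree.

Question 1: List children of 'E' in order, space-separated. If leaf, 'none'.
Node E's children (from adjacency): (leaf)

Answer: none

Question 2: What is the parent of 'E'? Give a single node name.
Answer: B

Derivation:
Scan adjacency: E appears as child of B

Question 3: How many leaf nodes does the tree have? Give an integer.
Answer: 6

Derivation:
Leaves (nodes with no children): A, C, E, G, H, L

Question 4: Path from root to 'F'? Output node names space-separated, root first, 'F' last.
Walk down from root: B -> F

Answer: B F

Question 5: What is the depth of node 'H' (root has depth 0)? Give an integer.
Answer: 2

Derivation:
Path from root to H: B -> D -> H
Depth = number of edges = 2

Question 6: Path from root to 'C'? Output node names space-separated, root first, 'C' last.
Walk down from root: B -> D -> K -> J -> C

Answer: B D K J C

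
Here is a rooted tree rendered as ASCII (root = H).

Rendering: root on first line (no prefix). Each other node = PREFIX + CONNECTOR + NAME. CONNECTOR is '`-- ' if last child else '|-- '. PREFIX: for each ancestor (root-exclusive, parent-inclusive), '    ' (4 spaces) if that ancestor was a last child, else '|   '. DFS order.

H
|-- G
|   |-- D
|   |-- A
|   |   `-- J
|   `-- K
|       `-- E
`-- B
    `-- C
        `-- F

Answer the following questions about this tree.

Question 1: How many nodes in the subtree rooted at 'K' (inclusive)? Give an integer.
Subtree rooted at K contains: E, K
Count = 2

Answer: 2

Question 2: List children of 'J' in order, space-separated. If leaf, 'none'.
Node J's children (from adjacency): (leaf)

Answer: none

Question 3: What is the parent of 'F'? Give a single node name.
Scan adjacency: F appears as child of C

Answer: C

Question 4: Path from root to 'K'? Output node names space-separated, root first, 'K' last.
Answer: H G K

Derivation:
Walk down from root: H -> G -> K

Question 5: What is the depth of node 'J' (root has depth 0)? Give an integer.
Path from root to J: H -> G -> A -> J
Depth = number of edges = 3

Answer: 3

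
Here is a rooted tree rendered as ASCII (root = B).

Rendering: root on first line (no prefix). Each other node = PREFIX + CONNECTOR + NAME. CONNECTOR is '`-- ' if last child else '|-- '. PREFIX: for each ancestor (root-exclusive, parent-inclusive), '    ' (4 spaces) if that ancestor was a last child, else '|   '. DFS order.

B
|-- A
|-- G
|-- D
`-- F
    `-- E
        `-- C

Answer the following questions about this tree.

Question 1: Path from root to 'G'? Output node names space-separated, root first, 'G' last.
Walk down from root: B -> G

Answer: B G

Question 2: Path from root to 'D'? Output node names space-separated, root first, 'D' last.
Walk down from root: B -> D

Answer: B D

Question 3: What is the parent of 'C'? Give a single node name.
Scan adjacency: C appears as child of E

Answer: E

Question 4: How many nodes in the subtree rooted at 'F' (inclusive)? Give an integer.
Subtree rooted at F contains: C, E, F
Count = 3

Answer: 3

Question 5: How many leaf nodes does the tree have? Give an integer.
Leaves (nodes with no children): A, C, D, G

Answer: 4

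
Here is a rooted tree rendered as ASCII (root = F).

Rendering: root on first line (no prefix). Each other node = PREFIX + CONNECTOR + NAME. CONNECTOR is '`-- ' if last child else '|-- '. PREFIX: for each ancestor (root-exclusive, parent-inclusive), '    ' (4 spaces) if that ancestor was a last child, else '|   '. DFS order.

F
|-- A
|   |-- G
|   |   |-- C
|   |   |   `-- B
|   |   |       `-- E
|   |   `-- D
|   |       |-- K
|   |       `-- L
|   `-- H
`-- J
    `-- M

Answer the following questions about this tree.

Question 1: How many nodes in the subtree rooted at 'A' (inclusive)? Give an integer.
Answer: 9

Derivation:
Subtree rooted at A contains: A, B, C, D, E, G, H, K, L
Count = 9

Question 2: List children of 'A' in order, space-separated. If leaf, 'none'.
Answer: G H

Derivation:
Node A's children (from adjacency): G, H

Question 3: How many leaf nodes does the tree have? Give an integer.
Answer: 5

Derivation:
Leaves (nodes with no children): E, H, K, L, M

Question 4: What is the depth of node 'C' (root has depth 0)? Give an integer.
Answer: 3

Derivation:
Path from root to C: F -> A -> G -> C
Depth = number of edges = 3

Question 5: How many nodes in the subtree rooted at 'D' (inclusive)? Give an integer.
Subtree rooted at D contains: D, K, L
Count = 3

Answer: 3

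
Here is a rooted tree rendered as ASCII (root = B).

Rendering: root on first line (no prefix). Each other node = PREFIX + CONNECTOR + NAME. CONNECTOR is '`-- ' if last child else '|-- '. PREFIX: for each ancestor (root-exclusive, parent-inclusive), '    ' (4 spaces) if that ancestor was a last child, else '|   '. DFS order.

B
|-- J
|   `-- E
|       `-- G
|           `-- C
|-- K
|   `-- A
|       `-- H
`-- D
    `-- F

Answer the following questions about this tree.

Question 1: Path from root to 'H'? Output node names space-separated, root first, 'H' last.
Walk down from root: B -> K -> A -> H

Answer: B K A H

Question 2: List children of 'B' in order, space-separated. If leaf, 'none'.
Node B's children (from adjacency): J, K, D

Answer: J K D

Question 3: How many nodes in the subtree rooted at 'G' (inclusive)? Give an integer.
Subtree rooted at G contains: C, G
Count = 2

Answer: 2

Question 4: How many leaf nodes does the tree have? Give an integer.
Leaves (nodes with no children): C, F, H

Answer: 3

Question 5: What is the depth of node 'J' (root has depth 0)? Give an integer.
Path from root to J: B -> J
Depth = number of edges = 1

Answer: 1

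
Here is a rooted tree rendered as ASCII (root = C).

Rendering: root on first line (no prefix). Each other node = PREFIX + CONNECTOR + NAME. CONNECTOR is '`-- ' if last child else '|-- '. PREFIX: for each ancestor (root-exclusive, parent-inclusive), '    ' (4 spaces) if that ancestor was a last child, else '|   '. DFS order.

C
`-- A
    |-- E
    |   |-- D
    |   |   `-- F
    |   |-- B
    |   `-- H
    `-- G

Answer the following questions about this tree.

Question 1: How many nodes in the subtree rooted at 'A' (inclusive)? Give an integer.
Answer: 7

Derivation:
Subtree rooted at A contains: A, B, D, E, F, G, H
Count = 7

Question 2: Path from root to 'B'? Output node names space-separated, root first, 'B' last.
Walk down from root: C -> A -> E -> B

Answer: C A E B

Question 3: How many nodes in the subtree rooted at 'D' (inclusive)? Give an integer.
Subtree rooted at D contains: D, F
Count = 2

Answer: 2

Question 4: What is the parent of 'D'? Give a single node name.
Answer: E

Derivation:
Scan adjacency: D appears as child of E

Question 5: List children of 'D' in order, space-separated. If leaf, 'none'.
Answer: F

Derivation:
Node D's children (from adjacency): F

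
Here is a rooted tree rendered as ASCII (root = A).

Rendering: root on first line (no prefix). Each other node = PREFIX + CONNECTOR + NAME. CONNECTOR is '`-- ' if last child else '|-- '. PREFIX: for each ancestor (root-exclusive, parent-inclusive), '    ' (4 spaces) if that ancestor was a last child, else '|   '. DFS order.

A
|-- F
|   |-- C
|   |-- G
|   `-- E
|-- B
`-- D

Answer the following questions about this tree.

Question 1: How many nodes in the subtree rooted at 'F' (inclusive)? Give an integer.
Subtree rooted at F contains: C, E, F, G
Count = 4

Answer: 4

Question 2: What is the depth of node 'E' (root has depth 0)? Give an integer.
Answer: 2

Derivation:
Path from root to E: A -> F -> E
Depth = number of edges = 2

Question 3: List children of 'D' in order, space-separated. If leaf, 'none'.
Node D's children (from adjacency): (leaf)

Answer: none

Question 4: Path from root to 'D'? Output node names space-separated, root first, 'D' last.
Answer: A D

Derivation:
Walk down from root: A -> D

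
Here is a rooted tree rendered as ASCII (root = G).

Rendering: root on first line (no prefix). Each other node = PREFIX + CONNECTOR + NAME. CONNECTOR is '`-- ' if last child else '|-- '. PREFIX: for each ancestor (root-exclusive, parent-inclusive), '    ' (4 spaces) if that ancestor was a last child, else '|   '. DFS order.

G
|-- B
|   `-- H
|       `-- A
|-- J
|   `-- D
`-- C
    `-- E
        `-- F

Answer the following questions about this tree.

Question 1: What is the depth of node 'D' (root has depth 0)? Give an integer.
Answer: 2

Derivation:
Path from root to D: G -> J -> D
Depth = number of edges = 2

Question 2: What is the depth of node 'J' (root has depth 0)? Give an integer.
Path from root to J: G -> J
Depth = number of edges = 1

Answer: 1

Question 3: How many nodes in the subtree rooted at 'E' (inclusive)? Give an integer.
Answer: 2

Derivation:
Subtree rooted at E contains: E, F
Count = 2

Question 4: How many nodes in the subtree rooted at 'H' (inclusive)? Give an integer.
Answer: 2

Derivation:
Subtree rooted at H contains: A, H
Count = 2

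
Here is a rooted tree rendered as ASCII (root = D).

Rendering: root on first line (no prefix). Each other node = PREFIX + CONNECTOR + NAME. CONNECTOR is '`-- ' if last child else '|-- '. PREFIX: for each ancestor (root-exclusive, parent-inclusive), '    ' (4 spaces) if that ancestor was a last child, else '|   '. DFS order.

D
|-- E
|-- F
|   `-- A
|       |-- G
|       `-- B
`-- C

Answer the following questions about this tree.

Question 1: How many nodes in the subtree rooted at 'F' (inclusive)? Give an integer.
Answer: 4

Derivation:
Subtree rooted at F contains: A, B, F, G
Count = 4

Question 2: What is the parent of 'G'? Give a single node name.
Answer: A

Derivation:
Scan adjacency: G appears as child of A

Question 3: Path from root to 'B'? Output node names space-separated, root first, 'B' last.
Walk down from root: D -> F -> A -> B

Answer: D F A B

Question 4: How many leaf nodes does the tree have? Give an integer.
Answer: 4

Derivation:
Leaves (nodes with no children): B, C, E, G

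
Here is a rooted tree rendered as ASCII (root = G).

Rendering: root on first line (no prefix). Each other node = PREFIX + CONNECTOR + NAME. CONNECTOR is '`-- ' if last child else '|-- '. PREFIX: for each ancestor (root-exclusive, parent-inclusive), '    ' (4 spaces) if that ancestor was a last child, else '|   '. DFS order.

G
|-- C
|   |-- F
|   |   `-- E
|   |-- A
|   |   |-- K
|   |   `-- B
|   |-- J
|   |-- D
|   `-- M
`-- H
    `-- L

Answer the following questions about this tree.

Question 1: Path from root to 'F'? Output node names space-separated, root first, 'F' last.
Walk down from root: G -> C -> F

Answer: G C F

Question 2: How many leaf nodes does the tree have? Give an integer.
Answer: 7

Derivation:
Leaves (nodes with no children): B, D, E, J, K, L, M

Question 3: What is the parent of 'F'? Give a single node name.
Answer: C

Derivation:
Scan adjacency: F appears as child of C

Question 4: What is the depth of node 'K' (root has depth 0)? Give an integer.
Path from root to K: G -> C -> A -> K
Depth = number of edges = 3

Answer: 3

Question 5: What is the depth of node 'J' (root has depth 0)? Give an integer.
Path from root to J: G -> C -> J
Depth = number of edges = 2

Answer: 2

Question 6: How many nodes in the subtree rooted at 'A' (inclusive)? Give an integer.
Subtree rooted at A contains: A, B, K
Count = 3

Answer: 3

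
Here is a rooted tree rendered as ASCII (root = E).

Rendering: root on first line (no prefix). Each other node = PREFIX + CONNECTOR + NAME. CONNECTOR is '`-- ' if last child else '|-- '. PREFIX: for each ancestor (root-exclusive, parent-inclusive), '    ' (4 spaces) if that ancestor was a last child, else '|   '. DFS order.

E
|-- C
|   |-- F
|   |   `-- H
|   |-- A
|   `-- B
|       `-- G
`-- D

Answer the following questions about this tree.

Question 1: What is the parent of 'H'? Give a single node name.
Answer: F

Derivation:
Scan adjacency: H appears as child of F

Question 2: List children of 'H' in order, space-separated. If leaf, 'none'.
Answer: none

Derivation:
Node H's children (from adjacency): (leaf)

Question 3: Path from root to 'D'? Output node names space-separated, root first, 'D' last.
Answer: E D

Derivation:
Walk down from root: E -> D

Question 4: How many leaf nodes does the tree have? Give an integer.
Answer: 4

Derivation:
Leaves (nodes with no children): A, D, G, H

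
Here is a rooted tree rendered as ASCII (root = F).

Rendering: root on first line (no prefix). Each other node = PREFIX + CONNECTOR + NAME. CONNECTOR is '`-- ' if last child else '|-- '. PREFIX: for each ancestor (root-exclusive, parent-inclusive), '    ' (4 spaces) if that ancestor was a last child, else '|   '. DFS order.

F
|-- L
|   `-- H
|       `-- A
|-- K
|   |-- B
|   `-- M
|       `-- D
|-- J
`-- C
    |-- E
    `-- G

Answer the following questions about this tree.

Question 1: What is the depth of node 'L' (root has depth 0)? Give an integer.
Path from root to L: F -> L
Depth = number of edges = 1

Answer: 1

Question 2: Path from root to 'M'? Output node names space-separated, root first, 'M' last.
Answer: F K M

Derivation:
Walk down from root: F -> K -> M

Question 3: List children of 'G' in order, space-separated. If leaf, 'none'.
Node G's children (from adjacency): (leaf)

Answer: none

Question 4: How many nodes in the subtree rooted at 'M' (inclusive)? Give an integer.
Answer: 2

Derivation:
Subtree rooted at M contains: D, M
Count = 2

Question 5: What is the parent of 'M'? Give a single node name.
Scan adjacency: M appears as child of K

Answer: K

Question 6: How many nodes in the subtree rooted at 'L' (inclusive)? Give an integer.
Subtree rooted at L contains: A, H, L
Count = 3

Answer: 3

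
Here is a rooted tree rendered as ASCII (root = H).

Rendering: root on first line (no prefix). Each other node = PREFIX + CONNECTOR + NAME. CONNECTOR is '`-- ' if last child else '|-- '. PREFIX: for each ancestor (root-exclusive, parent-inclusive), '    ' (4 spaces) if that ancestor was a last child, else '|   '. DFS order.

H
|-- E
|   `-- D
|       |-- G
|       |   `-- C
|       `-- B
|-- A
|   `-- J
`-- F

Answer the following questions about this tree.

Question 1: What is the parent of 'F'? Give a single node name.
Answer: H

Derivation:
Scan adjacency: F appears as child of H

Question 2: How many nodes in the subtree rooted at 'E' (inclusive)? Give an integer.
Answer: 5

Derivation:
Subtree rooted at E contains: B, C, D, E, G
Count = 5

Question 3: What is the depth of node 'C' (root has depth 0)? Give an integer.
Answer: 4

Derivation:
Path from root to C: H -> E -> D -> G -> C
Depth = number of edges = 4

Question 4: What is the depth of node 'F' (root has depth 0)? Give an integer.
Answer: 1

Derivation:
Path from root to F: H -> F
Depth = number of edges = 1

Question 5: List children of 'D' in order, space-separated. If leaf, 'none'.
Answer: G B

Derivation:
Node D's children (from adjacency): G, B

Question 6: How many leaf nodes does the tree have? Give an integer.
Answer: 4

Derivation:
Leaves (nodes with no children): B, C, F, J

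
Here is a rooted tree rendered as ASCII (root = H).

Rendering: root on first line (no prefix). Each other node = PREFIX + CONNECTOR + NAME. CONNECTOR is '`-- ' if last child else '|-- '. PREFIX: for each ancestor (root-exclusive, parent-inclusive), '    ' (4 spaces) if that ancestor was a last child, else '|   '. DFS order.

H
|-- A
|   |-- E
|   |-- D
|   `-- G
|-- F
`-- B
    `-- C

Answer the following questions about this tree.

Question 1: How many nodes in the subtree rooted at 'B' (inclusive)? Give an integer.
Subtree rooted at B contains: B, C
Count = 2

Answer: 2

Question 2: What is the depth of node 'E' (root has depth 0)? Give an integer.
Path from root to E: H -> A -> E
Depth = number of edges = 2

Answer: 2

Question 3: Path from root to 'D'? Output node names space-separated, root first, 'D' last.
Walk down from root: H -> A -> D

Answer: H A D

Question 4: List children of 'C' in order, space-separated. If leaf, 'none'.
Answer: none

Derivation:
Node C's children (from adjacency): (leaf)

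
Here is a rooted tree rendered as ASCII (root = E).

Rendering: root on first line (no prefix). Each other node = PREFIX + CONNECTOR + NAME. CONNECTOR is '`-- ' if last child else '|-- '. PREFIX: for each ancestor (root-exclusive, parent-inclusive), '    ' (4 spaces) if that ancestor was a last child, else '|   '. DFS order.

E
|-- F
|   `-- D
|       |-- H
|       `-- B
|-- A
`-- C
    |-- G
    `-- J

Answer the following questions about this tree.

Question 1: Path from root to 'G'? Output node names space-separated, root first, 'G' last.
Walk down from root: E -> C -> G

Answer: E C G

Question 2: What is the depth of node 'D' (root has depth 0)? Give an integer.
Path from root to D: E -> F -> D
Depth = number of edges = 2

Answer: 2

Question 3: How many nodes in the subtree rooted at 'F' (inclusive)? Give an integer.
Subtree rooted at F contains: B, D, F, H
Count = 4

Answer: 4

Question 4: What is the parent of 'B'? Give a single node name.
Answer: D

Derivation:
Scan adjacency: B appears as child of D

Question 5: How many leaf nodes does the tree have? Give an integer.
Answer: 5

Derivation:
Leaves (nodes with no children): A, B, G, H, J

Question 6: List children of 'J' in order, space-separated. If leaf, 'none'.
Answer: none

Derivation:
Node J's children (from adjacency): (leaf)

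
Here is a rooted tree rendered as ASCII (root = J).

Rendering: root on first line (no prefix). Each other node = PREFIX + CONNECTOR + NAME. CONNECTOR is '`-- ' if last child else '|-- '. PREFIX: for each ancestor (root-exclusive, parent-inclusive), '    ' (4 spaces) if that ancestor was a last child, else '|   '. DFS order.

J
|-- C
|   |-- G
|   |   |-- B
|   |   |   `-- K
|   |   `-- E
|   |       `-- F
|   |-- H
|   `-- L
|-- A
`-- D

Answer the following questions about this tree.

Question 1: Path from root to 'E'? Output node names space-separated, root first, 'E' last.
Answer: J C G E

Derivation:
Walk down from root: J -> C -> G -> E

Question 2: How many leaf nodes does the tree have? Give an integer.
Leaves (nodes with no children): A, D, F, H, K, L

Answer: 6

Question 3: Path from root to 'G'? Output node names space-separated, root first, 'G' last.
Answer: J C G

Derivation:
Walk down from root: J -> C -> G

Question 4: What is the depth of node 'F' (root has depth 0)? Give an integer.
Answer: 4

Derivation:
Path from root to F: J -> C -> G -> E -> F
Depth = number of edges = 4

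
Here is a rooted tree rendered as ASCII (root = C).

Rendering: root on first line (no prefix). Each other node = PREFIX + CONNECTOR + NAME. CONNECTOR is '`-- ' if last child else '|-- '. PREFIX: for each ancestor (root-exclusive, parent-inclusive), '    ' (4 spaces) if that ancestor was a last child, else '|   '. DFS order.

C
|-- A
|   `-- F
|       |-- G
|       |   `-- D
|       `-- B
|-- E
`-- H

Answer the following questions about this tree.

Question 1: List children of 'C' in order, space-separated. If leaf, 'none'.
Node C's children (from adjacency): A, E, H

Answer: A E H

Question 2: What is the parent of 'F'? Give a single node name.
Scan adjacency: F appears as child of A

Answer: A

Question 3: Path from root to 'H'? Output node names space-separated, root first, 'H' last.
Answer: C H

Derivation:
Walk down from root: C -> H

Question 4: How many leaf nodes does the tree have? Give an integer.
Leaves (nodes with no children): B, D, E, H

Answer: 4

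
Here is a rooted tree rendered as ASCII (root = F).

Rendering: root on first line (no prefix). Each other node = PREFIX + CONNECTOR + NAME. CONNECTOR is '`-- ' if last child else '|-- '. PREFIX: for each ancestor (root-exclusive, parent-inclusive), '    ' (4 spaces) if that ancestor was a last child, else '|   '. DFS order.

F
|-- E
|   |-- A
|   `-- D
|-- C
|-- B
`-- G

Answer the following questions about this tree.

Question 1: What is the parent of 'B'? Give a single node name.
Scan adjacency: B appears as child of F

Answer: F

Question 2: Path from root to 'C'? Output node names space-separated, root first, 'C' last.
Walk down from root: F -> C

Answer: F C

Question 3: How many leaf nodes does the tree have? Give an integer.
Leaves (nodes with no children): A, B, C, D, G

Answer: 5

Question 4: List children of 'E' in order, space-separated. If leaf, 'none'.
Answer: A D

Derivation:
Node E's children (from adjacency): A, D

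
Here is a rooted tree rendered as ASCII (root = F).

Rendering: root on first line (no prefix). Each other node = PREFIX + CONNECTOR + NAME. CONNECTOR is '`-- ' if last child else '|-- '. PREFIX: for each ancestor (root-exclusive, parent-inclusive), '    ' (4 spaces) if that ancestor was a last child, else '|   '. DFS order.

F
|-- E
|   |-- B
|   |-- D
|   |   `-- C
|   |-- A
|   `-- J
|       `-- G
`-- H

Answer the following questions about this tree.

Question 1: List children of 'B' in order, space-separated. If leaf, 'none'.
Node B's children (from adjacency): (leaf)

Answer: none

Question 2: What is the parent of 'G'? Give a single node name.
Answer: J

Derivation:
Scan adjacency: G appears as child of J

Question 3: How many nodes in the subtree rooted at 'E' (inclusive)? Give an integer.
Answer: 7

Derivation:
Subtree rooted at E contains: A, B, C, D, E, G, J
Count = 7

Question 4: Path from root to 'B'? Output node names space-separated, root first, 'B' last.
Walk down from root: F -> E -> B

Answer: F E B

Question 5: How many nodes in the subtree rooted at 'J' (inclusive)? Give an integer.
Subtree rooted at J contains: G, J
Count = 2

Answer: 2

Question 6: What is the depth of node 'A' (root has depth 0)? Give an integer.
Answer: 2

Derivation:
Path from root to A: F -> E -> A
Depth = number of edges = 2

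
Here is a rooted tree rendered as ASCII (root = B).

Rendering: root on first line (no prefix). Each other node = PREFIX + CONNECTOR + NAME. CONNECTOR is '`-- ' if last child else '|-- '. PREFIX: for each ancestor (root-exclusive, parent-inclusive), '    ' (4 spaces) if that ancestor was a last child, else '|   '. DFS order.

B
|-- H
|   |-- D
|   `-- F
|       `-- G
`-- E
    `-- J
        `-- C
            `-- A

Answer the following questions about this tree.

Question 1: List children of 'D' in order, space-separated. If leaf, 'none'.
Answer: none

Derivation:
Node D's children (from adjacency): (leaf)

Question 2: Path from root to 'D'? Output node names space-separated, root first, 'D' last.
Answer: B H D

Derivation:
Walk down from root: B -> H -> D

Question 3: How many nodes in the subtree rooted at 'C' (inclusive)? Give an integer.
Answer: 2

Derivation:
Subtree rooted at C contains: A, C
Count = 2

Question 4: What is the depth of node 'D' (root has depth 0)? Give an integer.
Answer: 2

Derivation:
Path from root to D: B -> H -> D
Depth = number of edges = 2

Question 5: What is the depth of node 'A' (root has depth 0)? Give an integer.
Path from root to A: B -> E -> J -> C -> A
Depth = number of edges = 4

Answer: 4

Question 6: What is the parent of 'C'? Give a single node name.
Answer: J

Derivation:
Scan adjacency: C appears as child of J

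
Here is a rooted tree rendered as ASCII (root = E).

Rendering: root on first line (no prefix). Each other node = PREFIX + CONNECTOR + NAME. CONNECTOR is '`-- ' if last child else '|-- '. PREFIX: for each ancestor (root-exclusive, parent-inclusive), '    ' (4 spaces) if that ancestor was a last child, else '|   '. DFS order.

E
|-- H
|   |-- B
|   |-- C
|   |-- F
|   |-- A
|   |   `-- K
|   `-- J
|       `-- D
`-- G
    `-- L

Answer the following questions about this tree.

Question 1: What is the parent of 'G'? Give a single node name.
Scan adjacency: G appears as child of E

Answer: E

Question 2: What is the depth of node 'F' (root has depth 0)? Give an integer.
Path from root to F: E -> H -> F
Depth = number of edges = 2

Answer: 2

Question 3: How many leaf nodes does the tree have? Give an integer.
Leaves (nodes with no children): B, C, D, F, K, L

Answer: 6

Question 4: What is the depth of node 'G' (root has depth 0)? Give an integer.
Answer: 1

Derivation:
Path from root to G: E -> G
Depth = number of edges = 1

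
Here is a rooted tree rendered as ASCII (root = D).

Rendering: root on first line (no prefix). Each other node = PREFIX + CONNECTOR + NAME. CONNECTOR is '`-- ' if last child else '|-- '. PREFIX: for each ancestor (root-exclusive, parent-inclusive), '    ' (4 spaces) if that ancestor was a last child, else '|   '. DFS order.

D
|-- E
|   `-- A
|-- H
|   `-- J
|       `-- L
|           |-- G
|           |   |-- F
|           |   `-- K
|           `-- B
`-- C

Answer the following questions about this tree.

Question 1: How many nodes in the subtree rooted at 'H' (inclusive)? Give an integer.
Subtree rooted at H contains: B, F, G, H, J, K, L
Count = 7

Answer: 7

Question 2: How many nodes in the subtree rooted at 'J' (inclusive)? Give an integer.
Subtree rooted at J contains: B, F, G, J, K, L
Count = 6

Answer: 6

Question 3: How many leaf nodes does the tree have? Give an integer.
Answer: 5

Derivation:
Leaves (nodes with no children): A, B, C, F, K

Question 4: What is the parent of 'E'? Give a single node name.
Answer: D

Derivation:
Scan adjacency: E appears as child of D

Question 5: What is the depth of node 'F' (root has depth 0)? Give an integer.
Path from root to F: D -> H -> J -> L -> G -> F
Depth = number of edges = 5

Answer: 5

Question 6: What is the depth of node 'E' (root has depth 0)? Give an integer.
Answer: 1

Derivation:
Path from root to E: D -> E
Depth = number of edges = 1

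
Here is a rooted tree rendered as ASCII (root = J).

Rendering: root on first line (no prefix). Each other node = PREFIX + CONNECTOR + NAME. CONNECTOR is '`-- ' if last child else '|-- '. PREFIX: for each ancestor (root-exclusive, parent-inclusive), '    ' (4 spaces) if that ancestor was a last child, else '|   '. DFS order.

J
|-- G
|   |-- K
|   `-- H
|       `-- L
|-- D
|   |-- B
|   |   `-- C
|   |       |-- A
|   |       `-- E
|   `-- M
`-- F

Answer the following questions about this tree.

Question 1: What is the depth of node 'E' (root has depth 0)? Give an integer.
Answer: 4

Derivation:
Path from root to E: J -> D -> B -> C -> E
Depth = number of edges = 4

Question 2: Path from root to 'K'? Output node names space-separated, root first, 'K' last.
Walk down from root: J -> G -> K

Answer: J G K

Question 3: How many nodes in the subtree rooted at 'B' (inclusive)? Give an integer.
Subtree rooted at B contains: A, B, C, E
Count = 4

Answer: 4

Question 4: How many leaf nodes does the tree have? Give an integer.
Answer: 6

Derivation:
Leaves (nodes with no children): A, E, F, K, L, M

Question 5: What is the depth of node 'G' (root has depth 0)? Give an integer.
Path from root to G: J -> G
Depth = number of edges = 1

Answer: 1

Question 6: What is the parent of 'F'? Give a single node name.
Scan adjacency: F appears as child of J

Answer: J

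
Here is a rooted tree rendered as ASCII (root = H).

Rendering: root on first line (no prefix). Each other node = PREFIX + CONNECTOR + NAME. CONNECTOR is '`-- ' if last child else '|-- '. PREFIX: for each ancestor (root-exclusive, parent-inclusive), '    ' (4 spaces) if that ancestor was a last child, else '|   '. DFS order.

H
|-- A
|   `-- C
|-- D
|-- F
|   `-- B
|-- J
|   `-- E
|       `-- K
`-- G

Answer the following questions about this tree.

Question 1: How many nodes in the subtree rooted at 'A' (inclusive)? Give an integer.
Subtree rooted at A contains: A, C
Count = 2

Answer: 2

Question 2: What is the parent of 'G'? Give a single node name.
Scan adjacency: G appears as child of H

Answer: H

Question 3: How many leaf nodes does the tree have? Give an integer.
Answer: 5

Derivation:
Leaves (nodes with no children): B, C, D, G, K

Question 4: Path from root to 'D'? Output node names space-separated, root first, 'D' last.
Answer: H D

Derivation:
Walk down from root: H -> D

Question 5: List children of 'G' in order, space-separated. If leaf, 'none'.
Answer: none

Derivation:
Node G's children (from adjacency): (leaf)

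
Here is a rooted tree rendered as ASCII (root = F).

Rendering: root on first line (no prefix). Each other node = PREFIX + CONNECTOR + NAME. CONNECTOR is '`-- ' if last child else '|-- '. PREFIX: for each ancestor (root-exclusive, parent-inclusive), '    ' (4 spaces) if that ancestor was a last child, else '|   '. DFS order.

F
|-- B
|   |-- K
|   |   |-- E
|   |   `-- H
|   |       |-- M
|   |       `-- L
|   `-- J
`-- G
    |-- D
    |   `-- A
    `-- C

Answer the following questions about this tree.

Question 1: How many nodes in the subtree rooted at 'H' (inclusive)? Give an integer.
Subtree rooted at H contains: H, L, M
Count = 3

Answer: 3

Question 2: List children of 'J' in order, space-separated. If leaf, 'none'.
Node J's children (from adjacency): (leaf)

Answer: none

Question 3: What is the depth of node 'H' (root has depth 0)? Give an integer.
Answer: 3

Derivation:
Path from root to H: F -> B -> K -> H
Depth = number of edges = 3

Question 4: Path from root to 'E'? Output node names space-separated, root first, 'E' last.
Answer: F B K E

Derivation:
Walk down from root: F -> B -> K -> E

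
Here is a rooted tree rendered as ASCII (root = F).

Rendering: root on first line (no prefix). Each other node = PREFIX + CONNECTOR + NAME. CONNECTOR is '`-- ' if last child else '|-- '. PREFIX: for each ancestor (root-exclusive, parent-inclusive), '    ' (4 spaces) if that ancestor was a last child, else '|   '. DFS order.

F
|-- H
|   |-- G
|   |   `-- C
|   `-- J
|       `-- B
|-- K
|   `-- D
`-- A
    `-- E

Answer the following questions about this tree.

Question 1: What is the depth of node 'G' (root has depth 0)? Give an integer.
Path from root to G: F -> H -> G
Depth = number of edges = 2

Answer: 2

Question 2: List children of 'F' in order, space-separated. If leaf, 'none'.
Node F's children (from adjacency): H, K, A

Answer: H K A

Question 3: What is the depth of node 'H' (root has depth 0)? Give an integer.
Answer: 1

Derivation:
Path from root to H: F -> H
Depth = number of edges = 1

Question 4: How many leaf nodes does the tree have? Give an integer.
Leaves (nodes with no children): B, C, D, E

Answer: 4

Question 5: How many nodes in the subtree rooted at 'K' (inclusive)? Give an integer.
Answer: 2

Derivation:
Subtree rooted at K contains: D, K
Count = 2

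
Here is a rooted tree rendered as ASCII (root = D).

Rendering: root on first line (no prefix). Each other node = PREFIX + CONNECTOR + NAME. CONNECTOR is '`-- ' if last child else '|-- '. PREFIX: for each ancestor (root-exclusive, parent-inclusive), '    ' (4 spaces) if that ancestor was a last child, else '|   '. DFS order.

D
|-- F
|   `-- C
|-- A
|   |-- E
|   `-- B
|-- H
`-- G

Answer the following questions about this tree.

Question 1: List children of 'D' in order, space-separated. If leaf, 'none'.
Answer: F A H G

Derivation:
Node D's children (from adjacency): F, A, H, G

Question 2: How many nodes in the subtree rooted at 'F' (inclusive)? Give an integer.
Subtree rooted at F contains: C, F
Count = 2

Answer: 2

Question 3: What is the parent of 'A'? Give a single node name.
Scan adjacency: A appears as child of D

Answer: D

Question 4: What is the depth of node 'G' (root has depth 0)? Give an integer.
Path from root to G: D -> G
Depth = number of edges = 1

Answer: 1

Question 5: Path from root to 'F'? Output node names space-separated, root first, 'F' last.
Answer: D F

Derivation:
Walk down from root: D -> F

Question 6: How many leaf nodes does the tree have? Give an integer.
Leaves (nodes with no children): B, C, E, G, H

Answer: 5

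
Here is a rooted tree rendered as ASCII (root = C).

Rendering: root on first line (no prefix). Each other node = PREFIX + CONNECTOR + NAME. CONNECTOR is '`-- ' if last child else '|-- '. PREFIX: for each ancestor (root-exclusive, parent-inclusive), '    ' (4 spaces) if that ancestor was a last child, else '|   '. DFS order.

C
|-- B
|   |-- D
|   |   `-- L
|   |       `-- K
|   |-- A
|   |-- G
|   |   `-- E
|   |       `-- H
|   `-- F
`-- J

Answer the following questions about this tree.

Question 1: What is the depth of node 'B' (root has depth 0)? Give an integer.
Path from root to B: C -> B
Depth = number of edges = 1

Answer: 1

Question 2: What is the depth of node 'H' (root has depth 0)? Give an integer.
Answer: 4

Derivation:
Path from root to H: C -> B -> G -> E -> H
Depth = number of edges = 4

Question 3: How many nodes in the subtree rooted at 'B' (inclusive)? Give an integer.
Subtree rooted at B contains: A, B, D, E, F, G, H, K, L
Count = 9

Answer: 9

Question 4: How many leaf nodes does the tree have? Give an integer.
Leaves (nodes with no children): A, F, H, J, K

Answer: 5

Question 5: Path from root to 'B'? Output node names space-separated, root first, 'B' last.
Walk down from root: C -> B

Answer: C B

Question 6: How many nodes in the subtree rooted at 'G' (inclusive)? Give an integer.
Answer: 3

Derivation:
Subtree rooted at G contains: E, G, H
Count = 3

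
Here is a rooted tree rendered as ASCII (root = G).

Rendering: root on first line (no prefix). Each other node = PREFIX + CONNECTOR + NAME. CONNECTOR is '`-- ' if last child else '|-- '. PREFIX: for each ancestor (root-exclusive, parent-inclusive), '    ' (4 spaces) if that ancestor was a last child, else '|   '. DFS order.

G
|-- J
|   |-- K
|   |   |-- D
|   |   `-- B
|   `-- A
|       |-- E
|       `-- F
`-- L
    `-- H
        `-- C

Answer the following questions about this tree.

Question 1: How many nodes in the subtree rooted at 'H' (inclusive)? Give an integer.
Answer: 2

Derivation:
Subtree rooted at H contains: C, H
Count = 2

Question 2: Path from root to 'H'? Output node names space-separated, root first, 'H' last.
Answer: G L H

Derivation:
Walk down from root: G -> L -> H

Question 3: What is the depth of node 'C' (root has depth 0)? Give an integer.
Answer: 3

Derivation:
Path from root to C: G -> L -> H -> C
Depth = number of edges = 3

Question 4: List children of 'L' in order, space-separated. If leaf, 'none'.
Node L's children (from adjacency): H

Answer: H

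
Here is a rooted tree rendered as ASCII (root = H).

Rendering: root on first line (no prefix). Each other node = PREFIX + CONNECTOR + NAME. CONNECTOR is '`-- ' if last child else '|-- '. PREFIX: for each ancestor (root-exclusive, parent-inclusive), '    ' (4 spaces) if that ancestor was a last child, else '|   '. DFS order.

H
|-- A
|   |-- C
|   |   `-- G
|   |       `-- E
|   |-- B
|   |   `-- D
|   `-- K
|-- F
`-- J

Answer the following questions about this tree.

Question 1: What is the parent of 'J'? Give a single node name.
Answer: H

Derivation:
Scan adjacency: J appears as child of H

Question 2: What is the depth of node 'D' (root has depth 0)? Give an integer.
Path from root to D: H -> A -> B -> D
Depth = number of edges = 3

Answer: 3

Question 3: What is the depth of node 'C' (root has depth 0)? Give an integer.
Answer: 2

Derivation:
Path from root to C: H -> A -> C
Depth = number of edges = 2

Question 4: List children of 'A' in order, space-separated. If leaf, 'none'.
Node A's children (from adjacency): C, B, K

Answer: C B K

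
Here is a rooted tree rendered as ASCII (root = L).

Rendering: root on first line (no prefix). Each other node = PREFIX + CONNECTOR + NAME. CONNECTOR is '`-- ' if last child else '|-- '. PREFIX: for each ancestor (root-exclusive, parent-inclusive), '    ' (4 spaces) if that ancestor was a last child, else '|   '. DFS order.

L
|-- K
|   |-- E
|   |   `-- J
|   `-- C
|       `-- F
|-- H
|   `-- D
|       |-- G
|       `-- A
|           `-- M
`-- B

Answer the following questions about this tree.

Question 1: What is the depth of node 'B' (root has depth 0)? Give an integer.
Path from root to B: L -> B
Depth = number of edges = 1

Answer: 1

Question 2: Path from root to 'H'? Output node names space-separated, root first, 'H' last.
Answer: L H

Derivation:
Walk down from root: L -> H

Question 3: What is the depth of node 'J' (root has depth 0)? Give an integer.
Answer: 3

Derivation:
Path from root to J: L -> K -> E -> J
Depth = number of edges = 3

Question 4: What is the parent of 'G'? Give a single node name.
Scan adjacency: G appears as child of D

Answer: D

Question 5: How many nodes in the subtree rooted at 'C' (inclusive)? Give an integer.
Answer: 2

Derivation:
Subtree rooted at C contains: C, F
Count = 2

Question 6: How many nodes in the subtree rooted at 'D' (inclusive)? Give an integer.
Subtree rooted at D contains: A, D, G, M
Count = 4

Answer: 4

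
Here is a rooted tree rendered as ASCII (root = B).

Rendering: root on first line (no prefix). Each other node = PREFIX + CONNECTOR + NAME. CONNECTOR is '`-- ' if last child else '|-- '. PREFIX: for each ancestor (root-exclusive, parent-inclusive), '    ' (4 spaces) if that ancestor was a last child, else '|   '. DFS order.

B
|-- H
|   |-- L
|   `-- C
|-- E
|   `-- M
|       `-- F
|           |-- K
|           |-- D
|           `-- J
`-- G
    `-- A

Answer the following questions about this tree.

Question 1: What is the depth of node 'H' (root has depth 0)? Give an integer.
Path from root to H: B -> H
Depth = number of edges = 1

Answer: 1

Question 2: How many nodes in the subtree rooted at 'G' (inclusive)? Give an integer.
Answer: 2

Derivation:
Subtree rooted at G contains: A, G
Count = 2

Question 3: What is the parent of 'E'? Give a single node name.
Scan adjacency: E appears as child of B

Answer: B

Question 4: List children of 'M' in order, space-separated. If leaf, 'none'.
Answer: F

Derivation:
Node M's children (from adjacency): F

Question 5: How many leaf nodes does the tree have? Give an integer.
Answer: 6

Derivation:
Leaves (nodes with no children): A, C, D, J, K, L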